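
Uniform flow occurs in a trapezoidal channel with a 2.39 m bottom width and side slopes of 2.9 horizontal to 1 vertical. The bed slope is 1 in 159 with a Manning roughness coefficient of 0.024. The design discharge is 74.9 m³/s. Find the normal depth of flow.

Manning's equation rearranged: A R^(2/3) = nQ / (1·√S) = 0.024 × 74.9 / (√0.006289) = 22.67.
Try y = 1.72 m: A R^(2/3) = 12.52 — short.
Try y = 2.23 m: A R^(2/3) = 22.66 — matches.

y_n = 2.23 m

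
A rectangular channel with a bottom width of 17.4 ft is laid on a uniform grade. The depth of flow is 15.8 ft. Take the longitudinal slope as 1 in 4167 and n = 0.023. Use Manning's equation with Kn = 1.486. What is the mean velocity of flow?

V = 3.16 ft/s

Flow area A = b·y = 17.4 × 15.8 = 274.9 ft². Wetted perimeter P = b + 2y = 17.4 + 2×15.8 = 49 ft.
Hydraulic radius R = A/P = 274.9/49 = 5.611 ft.
From Manning's equation, V = (1.486/n) R^(2/3) S^(1/2) = (1.486/0.023) × 5.611^(2/3) × 0.00024^(1/2) = 3.16 ft/s.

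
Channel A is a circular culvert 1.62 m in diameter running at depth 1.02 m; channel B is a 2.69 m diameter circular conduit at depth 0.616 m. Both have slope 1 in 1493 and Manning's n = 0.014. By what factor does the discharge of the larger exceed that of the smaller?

1.62

Channel A: For a circular section of diameter D = 1.62 m at depth y = 1.02 m, the central angle is θ = 2 arccos(1 − 2y/D) = 3.666 rad. Then A = (D²/8)(θ − sin θ) = 1.367 m² and P = Dθ/2 = 2.97 m. Hydraulic radius R = A/P = 1.367/2.97 = 0.4603 m. Q_A = (1/0.014)·1.367·0.4603^(2/3)·√0.0006698 = 1.507 m³/s.
Channel B: For a circular section of diameter D = 2.69 m at depth y = 0.616 m, the central angle is θ = 2 arccos(1 − 2y/D) = 1.996 rad. Then A = (D²/8)(θ − sin θ) = 0.9814 m² and P = Dθ/2 = 2.685 m. Hydraulic radius R = A/P = 0.9814/2.685 = 0.3656 m. Q_B = (1/0.014)·0.9814·0.3656^(2/3)·√0.0006698 = 0.9275 m³/s.
The larger discharge is 1.507 m³/s and the smaller is 0.9275 m³/s; the ratio is 1.62.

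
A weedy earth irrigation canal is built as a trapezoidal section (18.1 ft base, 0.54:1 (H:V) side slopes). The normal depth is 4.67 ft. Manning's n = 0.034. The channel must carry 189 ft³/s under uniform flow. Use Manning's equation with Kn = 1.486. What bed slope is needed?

With bottom width b = 18.1 ft and side slope z = 0.54: A = (b + zy)y = (18.1 + 0.54×4.67)×4.67 = 96.3 ft²; P = b + 2y√(1+z²) = 18.1 + 2×4.67×1.136 = 28.71 ft.
Hydraulic radius R = A/P = 96.3/28.71 = 3.354 ft.
From Manning's equation, S = [nQ / (1.486 A R^(2/3))]² = [0.034 × 189 / (1.486 × 96.3 × 3.354^(2/3))]² = 0.000402.

S = 0.000402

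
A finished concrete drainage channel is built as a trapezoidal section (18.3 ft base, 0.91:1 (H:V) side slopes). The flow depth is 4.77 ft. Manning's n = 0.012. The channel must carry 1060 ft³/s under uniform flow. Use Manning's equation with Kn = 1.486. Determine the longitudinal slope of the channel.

S = 0.0012

With bottom width b = 18.3 ft and side slope z = 0.91: A = (b + zy)y = (18.3 + 0.91×4.77)×4.77 = 108 ft²; P = b + 2y√(1+z²) = 18.3 + 2×4.77×1.352 = 31.2 ft.
Hydraulic radius R = A/P = 108/31.2 = 3.462 ft.
From Manning's equation, S = [nQ / (1.486 A R^(2/3))]² = [0.012 × 1060 / (1.486 × 108 × 3.462^(2/3))]² = 0.0012.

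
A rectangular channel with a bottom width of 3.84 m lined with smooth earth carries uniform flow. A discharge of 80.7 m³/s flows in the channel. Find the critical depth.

y_c = 3.56 m

For a rectangular channel, critical depth y_c = (q²/g)^(1/3) where q = Q/b = 80.7/3.84 = 21.02 m²/s.
So y_c = (21.02²/9.81)^(1/3) = 3.56 m.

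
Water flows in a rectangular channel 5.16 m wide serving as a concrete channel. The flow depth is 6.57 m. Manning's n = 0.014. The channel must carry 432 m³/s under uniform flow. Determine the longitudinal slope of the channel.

Flow area A = b·y = 5.16 × 6.57 = 33.9 m². Wetted perimeter P = b + 2y = 5.16 + 2×6.57 = 18.3 m.
Hydraulic radius R = A/P = 33.9/18.3 = 1.853 m.
From Manning's equation, S = [nQ / (1 A R^(2/3))]² = [0.014 × 432 / (1 × 33.9 × 1.853^(2/3))]² = 0.014.

S = 0.014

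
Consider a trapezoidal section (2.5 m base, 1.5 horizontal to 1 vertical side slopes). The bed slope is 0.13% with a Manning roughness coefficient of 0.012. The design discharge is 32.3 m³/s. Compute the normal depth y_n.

y_n = 1.9 m

Manning's equation rearranged: A R^(2/3) = nQ / (1·√S) = 0.012 × 32.3 / (√0.0013) = 10.75.
Trying y = 2.21 m: A R^(2/3) = 14.73 — over.
Trying y = 1.9 m: A R^(2/3) = 10.75 — ≈ 10.75.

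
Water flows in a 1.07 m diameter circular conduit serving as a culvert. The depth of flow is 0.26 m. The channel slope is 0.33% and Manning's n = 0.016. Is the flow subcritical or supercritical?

For a circular section of diameter D = 1.07 m at depth y = 0.26 m, the central angle is θ = 2 arccos(1 − 2y/D) = 2.062 rad. Then A = (D²/8)(θ − sin θ) = 0.1689 m² and P = Dθ/2 = 1.103 m.
Hydraulic radius R = A/P = 0.1689/1.103 = 0.1531 m.
V = (1/n) R^(2/3) √S = (1/0.016) × 0.1531^(2/3) × √0.0033 = 1.027 m/s. Hydraulic depth D_h = A/T = 0.1689/0.9178 = 0.184 m.
Froude number Fr = V/√(g·D_h) = 1.027/√(9.81×0.184) = 0.765, which is less than 1, so the flow is subcritical.

subcritical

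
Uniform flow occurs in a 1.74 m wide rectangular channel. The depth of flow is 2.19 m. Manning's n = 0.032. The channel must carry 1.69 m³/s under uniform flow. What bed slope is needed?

S = 0.000379

Flow area A = b·y = 1.74 × 2.19 = 3.811 m². Wetted perimeter P = b + 2y = 1.74 + 2×2.19 = 6.12 m.
Hydraulic radius R = A/P = 3.811/6.12 = 0.6226 m.
From Manning's equation, S = [nQ / (1 A R^(2/3))]² = [0.032 × 1.69 / (1 × 3.811 × 0.6226^(2/3))]² = 0.000379.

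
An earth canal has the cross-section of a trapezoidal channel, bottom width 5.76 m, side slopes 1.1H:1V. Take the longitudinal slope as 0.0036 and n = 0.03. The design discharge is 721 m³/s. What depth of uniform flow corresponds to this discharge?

Manning's equation rearranged: A R^(2/3) = nQ / (1·√S) = 0.03 × 721 / (√0.0036) = 360.5.
Trying y = 9.74 m: A R^(2/3) = 445.2 — over.
Trying y = 6.47 m: A R^(2/3) = 185.9 — short.
Trying y = 8.84 m: A R^(2/3) = 360.4 — ≈ 360.5.

y_n = 8.84 m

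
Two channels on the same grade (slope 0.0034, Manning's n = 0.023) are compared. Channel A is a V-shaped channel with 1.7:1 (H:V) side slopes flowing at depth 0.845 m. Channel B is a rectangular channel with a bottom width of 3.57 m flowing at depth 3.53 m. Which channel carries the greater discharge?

Channel A: For a triangular section with side slope z = 1.7: A = zy² = 1.7×0.845² = 1.214 m²; P = 2y√(1+z²) = 2×0.845×1.972 = 3.333 m. Hydraulic radius R = A/P = 1.214/3.333 = 0.3642 m. Q_A = (1/0.023)·1.214·0.3642^(2/3)·√0.0034 = 1.569 m³/s.
Channel B: Flow area A = b·y = 3.57 × 3.53 = 12.6 m². Wetted perimeter P = b + 2y = 3.57 + 2×3.53 = 10.63 m. Hydraulic radius R = A/P = 12.6/10.63 = 1.186 m. Q_B = (1/0.023)·12.6·1.186^(2/3)·√0.0034 = 35.79 m³/s.
Q_A = 1.569 m³/s vs Q_B = 35.79 m³/s, so channel B carries more.

channel B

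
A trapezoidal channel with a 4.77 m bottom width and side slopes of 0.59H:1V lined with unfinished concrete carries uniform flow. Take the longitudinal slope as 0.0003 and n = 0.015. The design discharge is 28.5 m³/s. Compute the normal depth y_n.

y_n = 2.81 m

Manning's equation rearranged: A R^(2/3) = nQ / (1·√S) = 0.015 × 28.5 / (√0.0003) = 24.68.
At y = 3.44 m: A R^(2/3) = 35.04 — over.
At y = 2.15 m: A R^(2/3) = 15.7 — short.
At y = 2.81 m: A R^(2/3) = 24.7 — close enough.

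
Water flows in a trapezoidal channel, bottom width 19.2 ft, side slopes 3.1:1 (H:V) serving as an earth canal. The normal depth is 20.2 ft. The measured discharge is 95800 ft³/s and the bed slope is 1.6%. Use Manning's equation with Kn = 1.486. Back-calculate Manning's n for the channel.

n = 0.016

With bottom width b = 19.2 ft and side slope z = 3.1: A = (b + zy)y = (19.2 + 3.1×20.2)×20.2 = 1653 ft²; P = b + 2y√(1+z²) = 19.2 + 2×20.2×3.257 = 150.8 ft.
Hydraulic radius R = A/P = 1653/150.8 = 10.96 ft.
Rearranging Manning's equation: n = (1.486/Q) A R^(2/3) S^(1/2) = (1.486/95800) × 1653 × 10.96^(2/3) × √0.016 = 0.016.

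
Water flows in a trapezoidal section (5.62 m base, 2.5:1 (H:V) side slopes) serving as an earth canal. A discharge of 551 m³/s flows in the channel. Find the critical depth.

At critical depth, Q² T / (g A³) = 1, i.e. A³/T = Q²/g = 551²/9.81 = 30950.
Trying y = 4.29 m: A³/T = 12740 — low.
Trying y = 5.85 m: A³/T = 47640 — high.
Trying y = 5.29 m: A³/T = 30890 — close enough.

y_c = 5.29 m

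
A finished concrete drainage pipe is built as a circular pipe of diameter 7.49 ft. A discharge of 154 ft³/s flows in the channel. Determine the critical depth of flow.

At critical depth, Q² T / (g A³) = 1, i.e. A³/T = Q²/g = 154²/32.2 = 736.5.
Try y = 3.6 ft: A³/T = 1228 — high.
Try y = 2.23 ft: A³/T = 194.4 — low.
Try y = 3.15 ft: A³/T = 736.3 — close enough.

y_c = 3.15 ft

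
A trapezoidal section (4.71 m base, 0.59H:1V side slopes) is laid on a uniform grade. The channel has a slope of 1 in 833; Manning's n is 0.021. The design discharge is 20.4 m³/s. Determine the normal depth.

y_n = 1.88 m

Manning's equation rearranged: A R^(2/3) = nQ / (1·√S) = 0.021 × 20.4 / (√0.0012) = 12.36.
Try y = 1.33 m: A R^(2/3) = 6.998 — too small.
Try y = 2.35 m: A R^(2/3) = 18.01 — too large.
Try y = 1.88 m: A R^(2/3) = 12.39 — close enough.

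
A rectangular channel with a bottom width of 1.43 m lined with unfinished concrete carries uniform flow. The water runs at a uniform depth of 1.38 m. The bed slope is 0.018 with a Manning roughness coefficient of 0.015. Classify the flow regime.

supercritical

Flow area A = b·y = 1.43 × 1.38 = 1.973 m². Wetted perimeter P = b + 2y = 1.43 + 2×1.38 = 4.19 m.
Hydraulic radius R = A/P = 1.973/4.19 = 0.471 m.
V = (1/n) R^(2/3) √S = (1/0.015) × 0.471^(2/3) × √0.018 = 5.414 m/s. Hydraulic depth D_h = A/T = 1.973/1.43 = 1.38 m.
Froude number Fr = V/√(g·D_h) = 5.414/√(9.81×1.38) = 1.47, which is greater than 1, so the flow is supercritical.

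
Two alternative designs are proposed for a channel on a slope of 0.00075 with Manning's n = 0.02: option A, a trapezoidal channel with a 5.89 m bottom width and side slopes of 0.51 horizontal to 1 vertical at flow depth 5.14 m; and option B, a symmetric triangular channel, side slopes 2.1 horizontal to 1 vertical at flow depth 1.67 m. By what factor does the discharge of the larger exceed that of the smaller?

Channel A: With bottom width b = 5.89 m and side slope z = 0.51: A = (b + zy)y = (5.89 + 0.51×5.14)×5.14 = 43.75 m²; P = b + 2y√(1+z²) = 5.89 + 2×5.14×1.123 = 17.43 m. Hydraulic radius R = A/P = 43.75/17.43 = 2.51 m. Q_A = (1/0.02)·43.75·2.51^(2/3)·√0.00075 = 110.6 m³/s.
Channel B: For a triangular section with side slope z = 2.1: A = zy² = 2.1×1.67² = 5.857 m²; P = 2y√(1+z²) = 2×1.67×2.326 = 7.769 m. Hydraulic radius R = A/P = 5.857/7.769 = 0.7539 m. Q_B = (1/0.02)·5.857·0.7539^(2/3)·√0.00075 = 6.643 m³/s.
The larger discharge is 110.6 m³/s and the smaller is 6.643 m³/s; the ratio is 16.7.

16.7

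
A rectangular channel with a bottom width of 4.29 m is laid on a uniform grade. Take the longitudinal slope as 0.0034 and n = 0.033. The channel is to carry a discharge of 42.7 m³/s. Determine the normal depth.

y_n = 4.41 m

Manning's equation rearranged: A R^(2/3) = nQ / (1·√S) = 0.033 × 42.7 / (√0.0034) = 24.17.
Try y = 3.7 m: A R^(2/3) = 19.46 — low.
Try y = 4.79 m: A R^(2/3) = 26.71 — high.
Try y = 4.41 m: A R^(2/3) = 24.16 — ≈ 24.17.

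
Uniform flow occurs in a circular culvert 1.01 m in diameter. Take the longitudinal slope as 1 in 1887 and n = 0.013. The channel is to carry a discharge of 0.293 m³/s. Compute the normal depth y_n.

y_n = 0.515 m

Manning's equation rearranged: A R^(2/3) = nQ / (1·√S) = 0.013 × 0.293 / (√0.0005299) = 0.1655.
Trying y = 0.363 m: A R^(2/3) = 0.08846 — too small.
Trying y = 0.562 m: A R^(2/3) = 0.191 — too large.
Trying y = 0.515 m: A R^(2/3) = 0.1654 — close enough.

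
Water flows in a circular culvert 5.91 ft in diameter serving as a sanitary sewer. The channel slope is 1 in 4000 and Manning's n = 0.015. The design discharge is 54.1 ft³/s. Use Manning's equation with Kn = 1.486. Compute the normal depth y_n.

Manning's equation rearranged: A R^(2/3) = nQ / (1.486·√S) = 0.015 × 54.1 / (1.486 × √0.00025) = 34.54.
Try y = 3.96 ft: A R^(2/3) = 28.09 — short.
Try y = 5.13 ft: A R^(2/3) = 37.21 — over.
Try y = 4.69 ft: A R^(2/3) = 34.51 — close enough.

y_n = 4.69 ft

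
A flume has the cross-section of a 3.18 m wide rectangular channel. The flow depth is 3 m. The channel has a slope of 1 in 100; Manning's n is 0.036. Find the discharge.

Q = 27.2 m³/s

Flow area A = b·y = 3.18 × 3 = 9.54 m². Wetted perimeter P = b + 2y = 3.18 + 2×3 = 9.18 m.
Hydraulic radius R = A/P = 9.54/9.18 = 1.039 m.
Manning's equation: Q = (1/n) A R^(2/3) S^(1/2) = (1/0.036) × 9.54 × 1.039^(2/3) × 0.01^(1/2) = 27.2 m³/s.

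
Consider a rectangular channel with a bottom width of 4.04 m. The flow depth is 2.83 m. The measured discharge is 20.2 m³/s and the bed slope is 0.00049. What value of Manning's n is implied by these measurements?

n = 0.014

Flow area A = b·y = 4.04 × 2.83 = 11.43 m². Wetted perimeter P = b + 2y = 4.04 + 2×2.83 = 9.7 m.
Hydraulic radius R = A/P = 11.43/9.7 = 1.179 m.
Rearranging Manning's equation: n = (1/Q) A R^(2/3) S^(1/2) = (1/20.2) × 11.43 × 1.179^(2/3) × √0.00049 = 0.014.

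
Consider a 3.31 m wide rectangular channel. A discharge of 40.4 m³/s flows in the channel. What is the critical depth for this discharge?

y_c = 2.48 m

For a rectangular channel, critical depth y_c = (q²/g)^(1/3) where q = Q/b = 40.4/3.31 = 12.21 m²/s.
So y_c = (12.21²/9.81)^(1/3) = 2.48 m.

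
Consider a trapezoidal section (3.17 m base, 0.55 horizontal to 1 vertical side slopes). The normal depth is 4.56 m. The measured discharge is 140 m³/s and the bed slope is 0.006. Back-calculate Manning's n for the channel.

n = 0.022

With bottom width b = 3.17 m and side slope z = 0.55: A = (b + zy)y = (3.17 + 0.55×4.56)×4.56 = 25.89 m²; P = b + 2y√(1+z²) = 3.17 + 2×4.56×1.141 = 13.58 m.
Hydraulic radius R = A/P = 25.89/13.58 = 1.907 m.
Rearranging Manning's equation: n = (1/Q) A R^(2/3) S^(1/2) = (1/140) × 25.89 × 1.907^(2/3) × √0.006 = 0.022.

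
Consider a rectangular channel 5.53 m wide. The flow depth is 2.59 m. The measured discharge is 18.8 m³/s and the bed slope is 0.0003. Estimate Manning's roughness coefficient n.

Flow area A = b·y = 5.53 × 2.59 = 14.32 m². Wetted perimeter P = b + 2y = 5.53 + 2×2.59 = 10.71 m.
Hydraulic radius R = A/P = 14.32/10.71 = 1.337 m.
Rearranging Manning's equation: n = (1/Q) A R^(2/3) S^(1/2) = (1/18.8) × 14.32 × 1.337^(2/3) × √0.0003 = 0.016.

n = 0.016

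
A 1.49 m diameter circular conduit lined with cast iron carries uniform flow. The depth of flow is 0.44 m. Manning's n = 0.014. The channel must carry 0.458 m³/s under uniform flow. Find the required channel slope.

For a circular section of diameter D = 1.49 m at depth y = 0.44 m, the central angle is θ = 2 arccos(1 − 2y/D) = 2.298 rad. Then A = (D²/8)(θ − sin θ) = 0.4304 m² and P = Dθ/2 = 1.712 m.
Hydraulic radius R = A/P = 0.4304/1.712 = 0.2514 m.
From Manning's equation, S = [nQ / (1 A R^(2/3))]² = [0.014 × 0.458 / (1 × 0.4304 × 0.2514^(2/3))]² = 0.0014.

S = 0.0014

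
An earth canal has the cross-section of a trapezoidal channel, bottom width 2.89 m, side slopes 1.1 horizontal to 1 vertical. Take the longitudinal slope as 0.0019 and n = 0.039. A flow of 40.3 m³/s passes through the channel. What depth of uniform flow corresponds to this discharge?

y_n = 3.57 m

Manning's equation rearranged: A R^(2/3) = nQ / (1·√S) = 0.039 × 40.3 / (√0.0019) = 36.06.
At y = 4.48 m: A R^(2/3) = 58.54 — over.
At y = 3.01 m: A R^(2/3) = 25.28 — short.
At y = 3.57 m: A R^(2/3) = 36.04 — ≈ 36.06.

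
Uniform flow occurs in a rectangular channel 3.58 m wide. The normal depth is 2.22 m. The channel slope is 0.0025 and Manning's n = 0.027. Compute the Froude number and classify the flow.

subcritical

Flow area A = b·y = 3.58 × 2.22 = 7.948 m². Wetted perimeter P = b + 2y = 3.58 + 2×2.22 = 8.02 m.
Hydraulic radius R = A/P = 7.948/8.02 = 0.991 m.
V = (1/n) R^(2/3) √S = (1/0.027) × 0.991^(2/3) × √0.0025 = 1.841 m/s. Hydraulic depth D_h = A/T = 7.948/3.58 = 2.22 m.
Froude number Fr = V/√(g·D_h) = 1.841/√(9.81×2.22) = 0.394, which is less than 1, so the flow is subcritical.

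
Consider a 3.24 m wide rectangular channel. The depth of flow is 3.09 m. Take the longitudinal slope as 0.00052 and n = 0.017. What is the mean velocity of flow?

Flow area A = b·y = 3.24 × 3.09 = 10.01 m². Wetted perimeter P = b + 2y = 3.24 + 2×3.09 = 9.42 m.
Hydraulic radius R = A/P = 10.01/9.42 = 1.063 m.
From Manning's equation, V = (1/n) R^(2/3) S^(1/2) = (1/0.017) × 1.063^(2/3) × 0.00052^(1/2) = 1.4 m/s.

V = 1.4 m/s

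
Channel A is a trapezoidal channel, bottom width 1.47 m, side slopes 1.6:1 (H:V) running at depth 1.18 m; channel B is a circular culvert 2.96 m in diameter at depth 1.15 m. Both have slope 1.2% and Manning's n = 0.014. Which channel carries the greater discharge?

channel A

Channel A: With bottom width b = 1.47 m and side slope z = 1.6: A = (b + zy)y = (1.47 + 1.6×1.18)×1.18 = 3.962 m²; P = b + 2y√(1+z²) = 1.47 + 2×1.18×1.887 = 5.923 m. Hydraulic radius R = A/P = 3.962/5.923 = 0.669 m. Q_A = (1/0.014)·3.962·0.669^(2/3)·√0.012 = 23.72 m³/s.
Channel B: For a circular section of diameter D = 2.96 m at depth y = 1.15 m, the central angle is θ = 2 arccos(1 − 2y/D) = 2.692 rad. Then A = (D²/8)(θ − sin θ) = 2.472 m² and P = Dθ/2 = 3.984 m. Hydraulic radius R = A/P = 2.472/3.984 = 0.6205 m. Q_B = (1/0.014)·2.472·0.6205^(2/3)·√0.012 = 14.07 m³/s.
Q_A = 23.72 m³/s vs Q_B = 14.07 m³/s, so channel A carries more.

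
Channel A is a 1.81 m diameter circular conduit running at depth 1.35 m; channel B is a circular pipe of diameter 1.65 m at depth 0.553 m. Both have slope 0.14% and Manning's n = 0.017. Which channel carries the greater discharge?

channel A

Channel A: For a circular section of diameter D = 1.81 m at depth y = 1.35 m, the central angle is θ = 2 arccos(1 − 2y/D) = 4.17 rad. Then A = (D²/8)(θ − sin θ) = 2.058 m² and P = Dθ/2 = 3.774 m. Hydraulic radius R = A/P = 2.058/3.774 = 0.5454 m. Q_A = (1/0.017)·2.058·0.5454^(2/3)·√0.0014 = 3.024 m³/s.
Channel B: For a circular section of diameter D = 1.65 m at depth y = 0.553 m, the central angle is θ = 2 arccos(1 − 2y/D) = 2.47 rad. Then A = (D²/8)(θ − sin θ) = 0.6286 m² and P = Dθ/2 = 2.037 m. Hydraulic radius R = A/P = 0.6286/2.037 = 0.3085 m. Q_B = (1/0.017)·0.6286·0.3085^(2/3)·√0.0014 = 0.6317 m³/s.
Q_A = 3.024 m³/s vs Q_B = 0.6317 m³/s, so channel A carries more.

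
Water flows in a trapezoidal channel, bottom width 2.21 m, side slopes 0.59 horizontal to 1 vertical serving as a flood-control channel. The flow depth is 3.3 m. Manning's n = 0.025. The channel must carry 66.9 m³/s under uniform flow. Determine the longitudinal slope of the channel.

S = 0.00959

With bottom width b = 2.21 m and side slope z = 0.59: A = (b + zy)y = (2.21 + 0.59×3.3)×3.3 = 13.72 m²; P = b + 2y√(1+z²) = 2.21 + 2×3.3×1.161 = 9.873 m.
Hydraulic radius R = A/P = 13.72/9.873 = 1.389 m.
From Manning's equation, S = [nQ / (1 A R^(2/3))]² = [0.025 × 66.9 / (1 × 13.72 × 1.389^(2/3))]² = 0.00959.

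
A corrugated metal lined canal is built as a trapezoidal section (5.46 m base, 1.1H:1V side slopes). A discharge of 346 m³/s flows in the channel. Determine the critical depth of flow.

y_c = 5.27 m

At critical depth, Q² T / (g A³) = 1, i.e. A³/T = Q²/g = 346²/9.81 = 12200.
Trying y = 6.35 m: A³/T = 25400 — high.
Trying y = 4.45 m: A³/T = 6416 — low.
Trying y = 5.27 m: A³/T = 12240 — matches.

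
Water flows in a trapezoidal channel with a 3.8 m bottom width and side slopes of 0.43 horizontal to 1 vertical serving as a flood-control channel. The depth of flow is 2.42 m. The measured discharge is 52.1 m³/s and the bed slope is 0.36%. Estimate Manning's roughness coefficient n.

With bottom width b = 3.8 m and side slope z = 0.43: A = (b + zy)y = (3.8 + 0.43×2.42)×2.42 = 11.71 m²; P = b + 2y√(1+z²) = 3.8 + 2×2.42×1.089 = 9.068 m.
Hydraulic radius R = A/P = 11.71/9.068 = 1.292 m.
Rearranging Manning's equation: n = (1/Q) A R^(2/3) S^(1/2) = (1/52.1) × 11.71 × 1.292^(2/3) × √0.0036 = 0.016.

n = 0.016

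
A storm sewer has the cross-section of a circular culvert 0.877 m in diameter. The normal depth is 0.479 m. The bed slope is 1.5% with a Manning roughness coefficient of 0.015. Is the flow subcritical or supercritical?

For a circular section of diameter D = 0.877 m at depth y = 0.479 m, the central angle is θ = 2 arccos(1 − 2y/D) = 3.327 rad. Then A = (D²/8)(θ − sin θ) = 0.3375 m² and P = Dθ/2 = 1.459 m.
Hydraulic radius R = A/P = 0.3375/1.459 = 0.2314 m.
V = (1/n) R^(2/3) √S = (1/0.015) × 0.2314^(2/3) × √0.015 = 3.077 m/s. Hydraulic depth D_h = A/T = 0.3375/0.8733 = 0.3865 m.
Froude number Fr = V/√(g·D_h) = 3.077/√(9.81×0.3865) = 1.58, which is greater than 1, so the flow is supercritical.

supercritical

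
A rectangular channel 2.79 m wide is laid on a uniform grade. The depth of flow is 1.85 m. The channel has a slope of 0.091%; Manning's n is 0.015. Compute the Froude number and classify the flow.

subcritical

Flow area A = b·y = 2.79 × 1.85 = 5.162 m². Wetted perimeter P = b + 2y = 2.79 + 2×1.85 = 6.49 m.
Hydraulic radius R = A/P = 5.162/6.49 = 0.7953 m.
V = (1/n) R^(2/3) √S = (1/0.015) × 0.7953^(2/3) × √0.00091 = 1.726 m/s. Hydraulic depth D_h = A/T = 5.162/2.79 = 1.85 m.
Froude number Fr = V/√(g·D_h) = 1.726/√(9.81×1.85) = 0.405, which is less than 1, so the flow is subcritical.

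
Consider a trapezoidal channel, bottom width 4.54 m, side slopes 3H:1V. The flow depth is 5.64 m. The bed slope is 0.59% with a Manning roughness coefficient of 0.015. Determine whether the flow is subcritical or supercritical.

With bottom width b = 4.54 m and side slope z = 3: A = (b + zy)y = (4.54 + 3×5.64)×5.64 = 121 m²; P = b + 2y√(1+z²) = 4.54 + 2×5.64×3.162 = 40.21 m.
Hydraulic radius R = A/P = 121/40.21 = 3.01 m.
V = (1/n) R^(2/3) √S = (1/0.015) × 3.01^(2/3) × √0.0059 = 10.68 m/s. Hydraulic depth D_h = A/T = 121/38.38 = 3.154 m.
Froude number Fr = V/√(g·D_h) = 10.68/√(9.81×3.154) = 1.92, which is greater than 1, so the flow is supercritical.

supercritical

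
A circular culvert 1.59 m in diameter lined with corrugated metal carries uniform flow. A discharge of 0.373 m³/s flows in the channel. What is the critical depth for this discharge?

y_c = 0.3 m

At critical depth, Q² T / (g A³) = 1, i.e. A³/T = Q²/g = 0.373²/9.81 = 0.01418.
Try y = 0.205 m: A³/T = 0.003159 — too small.
Try y = 0.333 m: A³/T = 0.02128 — too large.
Try y = 0.3 m: A³/T = 0.01414 — matches.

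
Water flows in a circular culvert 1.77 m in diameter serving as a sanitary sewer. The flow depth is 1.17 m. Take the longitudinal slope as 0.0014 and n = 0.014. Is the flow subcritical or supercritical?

For a circular section of diameter D = 1.77 m at depth y = 1.17 m, the central angle is θ = 2 arccos(1 − 2y/D) = 3.797 rad. Then A = (D²/8)(θ − sin θ) = 1.726 m² and P = Dθ/2 = 3.361 m.
Hydraulic radius R = A/P = 1.726/3.361 = 0.5136 m.
V = (1/n) R^(2/3) √S = (1/0.014) × 0.5136^(2/3) × √0.0014 = 1.714 m/s. Hydraulic depth D_h = A/T = 1.726/1.676 = 1.03 m.
Froude number Fr = V/√(g·D_h) = 1.714/√(9.81×1.03) = 0.539, which is less than 1, so the flow is subcritical.

subcritical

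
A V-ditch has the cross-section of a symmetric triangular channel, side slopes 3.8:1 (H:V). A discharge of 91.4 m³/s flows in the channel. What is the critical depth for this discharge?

At critical depth, Q² T / (g A³) = 1, i.e. A³/T = Q²/g = 91.4²/9.81 = 851.6.
At y = 1.8 m: A³/T = 136.4 — too small.
At y = 3.3 m: A³/T = 2826 — too large.
At y = 2.6 m: A³/T = 857.8 — ≈ 851.6.

y_c = 2.6 m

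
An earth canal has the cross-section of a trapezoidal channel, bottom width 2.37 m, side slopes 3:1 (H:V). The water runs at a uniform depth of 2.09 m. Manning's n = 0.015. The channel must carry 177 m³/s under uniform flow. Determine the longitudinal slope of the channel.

S = 0.0178

With bottom width b = 2.37 m and side slope z = 3: A = (b + zy)y = (2.37 + 3×2.09)×2.09 = 18.06 m²; P = b + 2y√(1+z²) = 2.37 + 2×2.09×3.162 = 15.59 m.
Hydraulic radius R = A/P = 18.06/15.59 = 1.158 m.
From Manning's equation, S = [nQ / (1 A R^(2/3))]² = [0.015 × 177 / (1 × 18.06 × 1.158^(2/3))]² = 0.0178.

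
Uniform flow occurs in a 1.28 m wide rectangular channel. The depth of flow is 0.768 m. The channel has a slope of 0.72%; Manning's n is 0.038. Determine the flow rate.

Q = 1.09 m³/s

Flow area A = b·y = 1.28 × 0.768 = 0.983 m². Wetted perimeter P = b + 2y = 1.28 + 2×0.768 = 2.816 m.
Hydraulic radius R = A/P = 0.983/2.816 = 0.3491 m.
Manning's equation: Q = (1/n) A R^(2/3) S^(1/2) = (1/0.038) × 0.983 × 0.3491^(2/3) × 0.0072^(1/2) = 1.09 m³/s.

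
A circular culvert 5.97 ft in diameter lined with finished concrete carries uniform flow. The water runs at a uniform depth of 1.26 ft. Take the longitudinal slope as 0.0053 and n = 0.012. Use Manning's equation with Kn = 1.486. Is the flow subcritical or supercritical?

supercritical

For a circular section of diameter D = 5.97 ft at depth y = 1.26 ft, the central angle is θ = 2 arccos(1 − 2y/D) = 1.909 rad. Then A = (D²/8)(θ − sin θ) = 4.304 ft² and P = Dθ/2 = 5.699 ft.
Hydraulic radius R = A/P = 4.304/5.699 = 0.7552 ft.
V = (1.486/n) R^(2/3) √S = (1.486/0.012) × 0.7552^(2/3) × √0.0053 = 7.476 ft/s. Hydraulic depth D_h = A/T = 4.304/4.872 = 0.8834 ft.
Froude number Fr = V/√(g·D_h) = 7.476/√(32.2×0.8834) = 1.4, which is greater than 1, so the flow is supercritical.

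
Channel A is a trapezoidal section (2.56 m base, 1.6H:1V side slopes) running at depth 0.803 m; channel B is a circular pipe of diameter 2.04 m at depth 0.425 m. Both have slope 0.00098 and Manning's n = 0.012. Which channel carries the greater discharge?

channel A

Channel A: With bottom width b = 2.56 m and side slope z = 1.6: A = (b + zy)y = (2.56 + 1.6×0.803)×0.803 = 3.087 m²; P = b + 2y√(1+z²) = 2.56 + 2×0.803×1.887 = 5.59 m. Hydraulic radius R = A/P = 3.087/5.59 = 0.5523 m. Q_A = (1/0.012)·3.087·0.5523^(2/3)·√0.00098 = 5.422 m³/s.
Channel B: For a circular section of diameter D = 2.04 m at depth y = 0.425 m, the central angle is θ = 2 arccos(1 − 2y/D) = 1.896 rad. Then A = (D²/8)(θ − sin θ) = 0.4933 m² and P = Dθ/2 = 1.934 m. Hydraulic radius R = A/P = 0.4933/1.934 = 0.2551 m. Q_B = (1/0.012)·0.4933·0.2551^(2/3)·√0.00098 = 0.5176 m³/s.
Q_A = 5.422 m³/s vs Q_B = 0.5176 m³/s, so channel A carries more.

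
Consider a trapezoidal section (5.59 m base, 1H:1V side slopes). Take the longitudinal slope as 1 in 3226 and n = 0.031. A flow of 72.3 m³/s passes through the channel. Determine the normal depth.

y_n = 5.58 m

Manning's equation rearranged: A R^(2/3) = nQ / (1·√S) = 0.031 × 72.3 / (√0.00031) = 127.3.
At y = 4.12 m: A R^(2/3) = 70.11 — short.
At y = 6.97 m: A R^(2/3) = 200.3 — over.
At y = 5.58 m: A R^(2/3) = 127.2 — close enough.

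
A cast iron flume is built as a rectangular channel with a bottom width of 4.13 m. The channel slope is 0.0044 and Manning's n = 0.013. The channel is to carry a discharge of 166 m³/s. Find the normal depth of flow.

y_n = 5.93 m

Manning's equation rearranged: A R^(2/3) = nQ / (1·√S) = 0.013 × 166 / (√0.0044) = 32.53.
At y = 6.71 m: A R^(2/3) = 37.58 — high.
At y = 4.22 m: A R^(2/3) = 21.67 — low.
At y = 5.93 m: A R^(2/3) = 32.54 — close enough.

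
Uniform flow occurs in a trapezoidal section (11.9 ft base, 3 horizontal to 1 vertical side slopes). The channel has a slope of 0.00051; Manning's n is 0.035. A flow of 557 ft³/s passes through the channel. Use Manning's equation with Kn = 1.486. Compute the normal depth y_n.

Manning's equation rearranged: A R^(2/3) = nQ / (1.486·√S) = 0.035 × 557 / (1.486 × √0.00051) = 580.9.
Trying y = 8.8 ft: A R^(2/3) = 984.1 — over.
Trying y = 6.95 ft: A R^(2/3) = 580.7 — ≈ 580.9.

y_n = 6.95 ft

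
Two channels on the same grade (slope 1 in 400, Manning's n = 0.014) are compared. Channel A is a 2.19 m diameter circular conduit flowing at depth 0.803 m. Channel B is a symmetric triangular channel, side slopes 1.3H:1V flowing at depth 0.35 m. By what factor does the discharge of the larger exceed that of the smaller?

Channel A: For a circular section of diameter D = 2.19 m at depth y = 0.803 m, the central angle is θ = 2 arccos(1 − 2y/D) = 2.602 rad. Then A = (D²/8)(θ − sin θ) = 1.252 m² and P = Dθ/2 = 2.849 m. Hydraulic radius R = A/P = 1.252/2.849 = 0.4393 m. Q_A = (1/0.014)·1.252·0.4393^(2/3)·√0.0025 = 2.583 m³/s.
Channel B: For a triangular section with side slope z = 1.3: A = zy² = 1.3×0.35² = 0.1592 m²; P = 2y√(1+z²) = 2×0.35×1.64 = 1.148 m. Hydraulic radius R = A/P = 0.1592/1.148 = 0.1387 m. Q_B = (1/0.014)·0.1592·0.1387^(2/3)·√0.0025 = 0.1524 m³/s.
The larger discharge is 2.583 m³/s and the smaller is 0.1524 m³/s; the ratio is 17.

17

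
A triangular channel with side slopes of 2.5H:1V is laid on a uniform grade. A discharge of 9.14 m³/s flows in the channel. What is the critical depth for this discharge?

y_c = 1.22 m

At critical depth, Q² T / (g A³) = 1, i.e. A³/T = Q²/g = 9.14²/9.81 = 8.516.
Trying y = 1.05 m: A³/T = 3.988 — short.
Trying y = 1.22 m: A³/T = 8.446 — close enough.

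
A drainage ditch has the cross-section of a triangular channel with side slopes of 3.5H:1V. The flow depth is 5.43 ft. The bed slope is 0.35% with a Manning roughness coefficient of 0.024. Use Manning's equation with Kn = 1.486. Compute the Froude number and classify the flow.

subcritical

For a triangular section with side slope z = 3.5: A = zy² = 3.5×5.43² = 103.2 ft²; P = 2y√(1+z²) = 2×5.43×3.64 = 39.53 ft.
Hydraulic radius R = A/P = 103.2/39.53 = 2.611 ft.
V = (1.486/n) R^(2/3) √S = (1.486/0.024) × 2.611^(2/3) × √0.0035 = 6.945 ft/s. Hydraulic depth D_h = A/T = 103.2/38.01 = 2.715 ft.
Froude number Fr = V/√(g·D_h) = 6.945/√(32.2×2.715) = 0.743, which is less than 1, so the flow is subcritical.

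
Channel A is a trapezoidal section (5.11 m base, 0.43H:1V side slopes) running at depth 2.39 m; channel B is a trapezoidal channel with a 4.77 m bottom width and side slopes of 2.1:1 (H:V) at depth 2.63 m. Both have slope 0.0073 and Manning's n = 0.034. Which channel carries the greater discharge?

channel B

Channel A: With bottom width b = 5.11 m and side slope z = 0.43: A = (b + zy)y = (5.11 + 0.43×2.39)×2.39 = 14.67 m²; P = b + 2y√(1+z²) = 5.11 + 2×2.39×1.089 = 10.31 m. Hydraulic radius R = A/P = 14.67/10.31 = 1.422 m. Q_A = (1/0.034)·14.67·1.422^(2/3)·√0.0073 = 46.62 m³/s.
Channel B: With bottom width b = 4.77 m and side slope z = 2.1: A = (b + zy)y = (4.77 + 2.1×2.63)×2.63 = 27.07 m²; P = b + 2y√(1+z²) = 4.77 + 2×2.63×2.326 = 17 m. Hydraulic radius R = A/P = 27.07/17 = 1.592 m. Q_B = (1/0.034)·27.07·1.592^(2/3)·√0.0073 = 92.75 m³/s.
Q_A = 46.62 m³/s vs Q_B = 92.75 m³/s, so channel B carries more.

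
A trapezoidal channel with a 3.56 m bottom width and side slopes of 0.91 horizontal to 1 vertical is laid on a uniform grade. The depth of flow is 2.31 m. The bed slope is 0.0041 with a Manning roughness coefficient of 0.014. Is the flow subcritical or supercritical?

supercritical

With bottom width b = 3.56 m and side slope z = 0.91: A = (b + zy)y = (3.56 + 0.91×2.31)×2.31 = 13.08 m²; P = b + 2y√(1+z²) = 3.56 + 2×2.31×1.352 = 9.807 m.
Hydraulic radius R = A/P = 13.08/9.807 = 1.334 m.
V = (1/n) R^(2/3) √S = (1/0.014) × 1.334^(2/3) × √0.0041 = 5.542 m/s. Hydraulic depth D_h = A/T = 13.08/7.764 = 1.685 m.
Froude number Fr = V/√(g·D_h) = 5.542/√(9.81×1.685) = 1.36, which is greater than 1, so the flow is supercritical.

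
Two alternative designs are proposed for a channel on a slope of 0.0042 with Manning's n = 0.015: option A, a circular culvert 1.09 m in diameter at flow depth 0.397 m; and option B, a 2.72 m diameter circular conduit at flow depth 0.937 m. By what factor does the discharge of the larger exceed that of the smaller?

Channel A: For a circular section of diameter D = 1.09 m at depth y = 0.397 m, the central angle is θ = 2 arccos(1 − 2y/D) = 2.592 rad. Then A = (D²/8)(θ − sin θ) = 0.3073 m² and P = Dθ/2 = 1.412 m. Hydraulic radius R = A/P = 0.3073/1.412 = 0.2175 m. Q_A = (1/0.015)·0.3073·0.2175^(2/3)·√0.0042 = 0.4802 m³/s.
Channel B: For a circular section of diameter D = 2.72 m at depth y = 0.937 m, the central angle is θ = 2 arccos(1 − 2y/D) = 2.509 rad. Then A = (D²/8)(θ − sin θ) = 1.774 m² and P = Dθ/2 = 3.412 m. Hydraulic radius R = A/P = 1.774/3.412 = 0.5198 m. Q_B = (1/0.015)·1.774·0.5198^(2/3)·√0.0042 = 4.954 m³/s.
The larger discharge is 4.954 m³/s and the smaller is 0.4802 m³/s; the ratio is 10.3.

10.3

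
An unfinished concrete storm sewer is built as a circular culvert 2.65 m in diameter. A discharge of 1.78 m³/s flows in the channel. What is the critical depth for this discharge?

At critical depth, Q² T / (g A³) = 1, i.e. A³/T = Q²/g = 1.78²/9.81 = 0.323.
Try y = 0.449 m: A³/T = 0.1192 — low.
Try y = 0.734 m: A³/T = 0.814 — high.
Try y = 0.579 m: A³/T = 0.3229 — ≈ 0.323.

y_c = 0.579 m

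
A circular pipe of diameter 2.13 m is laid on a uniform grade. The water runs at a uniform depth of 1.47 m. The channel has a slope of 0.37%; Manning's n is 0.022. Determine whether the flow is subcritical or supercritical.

For a circular section of diameter D = 2.13 m at depth y = 1.47 m, the central angle is θ = 2 arccos(1 − 2y/D) = 3.922 rad. Then A = (D²/8)(θ − sin θ) = 2.623 m² and P = Dθ/2 = 4.177 m.
Hydraulic radius R = A/P = 2.623/4.177 = 0.628 m.
V = (1/n) R^(2/3) √S = (1/0.022) × 0.628^(2/3) × √0.0037 = 2.028 m/s. Hydraulic depth D_h = A/T = 2.623/1.97 = 1.331 m.
Froude number Fr = V/√(g·D_h) = 2.028/√(9.81×1.331) = 0.561, which is less than 1, so the flow is subcritical.

subcritical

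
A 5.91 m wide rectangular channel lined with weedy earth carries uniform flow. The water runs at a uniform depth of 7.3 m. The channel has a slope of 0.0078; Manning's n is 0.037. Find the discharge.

Q = 169 m³/s

Flow area A = b·y = 5.91 × 7.3 = 43.14 m². Wetted perimeter P = b + 2y = 5.91 + 2×7.3 = 20.51 m.
Hydraulic radius R = A/P = 43.14/20.51 = 2.104 m.
Manning's equation: Q = (1/n) A R^(2/3) S^(1/2) = (1/0.037) × 43.14 × 2.104^(2/3) × 0.0078^(1/2) = 169 m³/s.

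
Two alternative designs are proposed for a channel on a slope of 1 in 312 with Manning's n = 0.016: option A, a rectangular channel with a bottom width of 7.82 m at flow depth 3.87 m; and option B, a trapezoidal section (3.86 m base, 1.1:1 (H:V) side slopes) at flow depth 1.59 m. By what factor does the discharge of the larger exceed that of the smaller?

5.16

Channel A: Flow area A = b·y = 7.82 × 3.87 = 30.26 m². Wetted perimeter P = b + 2y = 7.82 + 2×3.87 = 15.56 m. Hydraulic radius R = A/P = 30.26/15.56 = 1.945 m. Q_A = (1/0.016)·30.26·1.945^(2/3)·√0.003205 = 166.8 m³/s.
Channel B: With bottom width b = 3.86 m and side slope z = 1.1: A = (b + zy)y = (3.86 + 1.1×1.59)×1.59 = 8.918 m²; P = b + 2y√(1+z²) = 3.86 + 2×1.59×1.487 = 8.587 m. Hydraulic radius R = A/P = 8.918/8.587 = 1.039 m. Q_B = (1/0.016)·8.918·1.039^(2/3)·√0.003205 = 32.36 m³/s.
The larger discharge is 166.8 m³/s and the smaller is 32.36 m³/s; the ratio is 5.16.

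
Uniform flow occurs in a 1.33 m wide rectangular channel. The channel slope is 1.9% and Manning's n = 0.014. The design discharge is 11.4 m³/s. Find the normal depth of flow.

Manning's equation rearranged: A R^(2/3) = nQ / (1·√S) = 0.014 × 11.4 / (√0.019) = 1.158.
Try y = 1.73 m: A R^(2/3) = 1.411 — over.
Try y = 1.11 m: A R^(2/3) = 0.8225 — short.
Try y = 1.47 m: A R^(2/3) = 1.161 — close enough.

y_n = 1.47 m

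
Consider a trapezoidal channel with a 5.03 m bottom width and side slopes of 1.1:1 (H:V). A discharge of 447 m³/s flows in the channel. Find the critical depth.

At critical depth, Q² T / (g A³) = 1, i.e. A³/T = Q²/g = 447²/9.81 = 20370.
Trying y = 7.2 m: A³/T = 38840 — over.
Trying y = 4.33 m: A³/T = 5238 — short.
Trying y = 6.14 m: A³/T = 20430 — ≈ 20370.

y_c = 6.14 m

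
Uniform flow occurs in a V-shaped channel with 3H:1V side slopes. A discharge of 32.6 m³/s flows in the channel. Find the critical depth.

At critical depth, Q² T / (g A³) = 1, i.e. A³/T = Q²/g = 32.6²/9.81 = 108.3.
Try y = 2.27 m: A³/T = 271.2 — too large.
Try y = 1.7 m: A³/T = 63.89 — too small.
Try y = 1.89 m: A³/T = 108.5 — ≈ 108.3.

y_c = 1.89 m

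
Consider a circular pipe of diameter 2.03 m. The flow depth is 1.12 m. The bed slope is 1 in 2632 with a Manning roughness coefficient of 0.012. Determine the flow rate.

Q = 1.97 m³/s

For a circular section of diameter D = 2.03 m at depth y = 1.12 m, the central angle is θ = 2 arccos(1 − 2y/D) = 3.349 rad. Then A = (D²/8)(θ − sin θ) = 1.831 m² and P = Dθ/2 = 3.399 m.
Hydraulic radius R = A/P = 1.831/3.399 = 0.5387 m.
Manning's equation: Q = (1/n) A R^(2/3) S^(1/2) = (1/0.012) × 1.831 × 0.5387^(2/3) × 0.0003799^(1/2) = 1.97 m³/s.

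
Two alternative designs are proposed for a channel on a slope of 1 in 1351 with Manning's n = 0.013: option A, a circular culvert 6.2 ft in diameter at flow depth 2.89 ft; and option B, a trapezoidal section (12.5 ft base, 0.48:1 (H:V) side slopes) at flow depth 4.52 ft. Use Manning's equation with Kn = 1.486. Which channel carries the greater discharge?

channel B

Channel A: For a circular section of diameter D = 6.2 ft at depth y = 2.89 ft, the central angle is θ = 2 arccos(1 − 2y/D) = 3.006 rad. Then A = (D²/8)(θ − sin θ) = 13.79 ft² and P = Dθ/2 = 9.319 ft. Hydraulic radius R = A/P = 13.79/9.319 = 1.48 ft. Q_A = (1.486/0.013)·13.79·1.48^(2/3)·√0.0007402 = 55.72 ft³/s.
Channel B: With bottom width b = 12.5 ft and side slope z = 0.48: A = (b + zy)y = (12.5 + 0.48×4.52)×4.52 = 66.31 ft²; P = b + 2y√(1+z²) = 12.5 + 2×4.52×1.109 = 22.53 ft. Hydraulic radius R = A/P = 66.31/22.53 = 2.943 ft. Q_B = (1.486/0.013)·66.31·2.943^(2/3)·√0.0007402 = 423.5 ft³/s.
Q_A = 55.72 ft³/s vs Q_B = 423.5 ft³/s, so channel B carries more.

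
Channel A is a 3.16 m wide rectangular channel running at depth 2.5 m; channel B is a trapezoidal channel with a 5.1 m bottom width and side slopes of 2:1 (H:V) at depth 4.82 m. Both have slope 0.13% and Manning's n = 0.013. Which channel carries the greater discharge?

channel B

Channel A: Flow area A = b·y = 3.16 × 2.5 = 7.9 m². Wetted perimeter P = b + 2y = 3.16 + 2×2.5 = 8.16 m. Hydraulic radius R = A/P = 7.9/8.16 = 0.9681 m. Q_A = (1/0.013)·7.9·0.9681^(2/3)·√0.0013 = 21.44 m³/s.
Channel B: With bottom width b = 5.1 m and side slope z = 2: A = (b + zy)y = (5.1 + 2×4.82)×4.82 = 71.05 m²; P = b + 2y√(1+z²) = 5.1 + 2×4.82×2.236 = 26.66 m. Hydraulic radius R = A/P = 71.05/26.66 = 2.665 m. Q_B = (1/0.013)·71.05·2.665^(2/3)·√0.0013 = 378.8 m³/s.
Q_A = 21.44 m³/s vs Q_B = 378.8 m³/s, so channel B carries more.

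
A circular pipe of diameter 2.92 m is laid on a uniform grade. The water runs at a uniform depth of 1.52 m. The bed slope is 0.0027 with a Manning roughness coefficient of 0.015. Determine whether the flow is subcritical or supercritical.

For a circular section of diameter D = 2.92 m at depth y = 1.52 m, the central angle is θ = 2 arccos(1 − 2y/D) = 3.224 rad. Then A = (D²/8)(θ − sin θ) = 3.523 m² and P = Dθ/2 = 4.707 m.
Hydraulic radius R = A/P = 3.523/4.707 = 0.7486 m.
V = (1/n) R^(2/3) √S = (1/0.015) × 0.7486^(2/3) × √0.0027 = 2.856 m/s. Hydraulic depth D_h = A/T = 3.523/2.918 = 1.208 m.
Froude number Fr = V/√(g·D_h) = 2.856/√(9.81×1.208) = 0.83, which is less than 1, so the flow is subcritical.

subcritical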